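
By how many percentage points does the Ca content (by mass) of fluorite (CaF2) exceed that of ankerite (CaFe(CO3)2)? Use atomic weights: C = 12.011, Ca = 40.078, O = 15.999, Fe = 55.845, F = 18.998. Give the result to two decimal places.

32.77 percentage points

Ca in CaF2: molar mass 78.074 g/mol; 1×40.078 = 40.078 g → 51.33 wt%.
Ca in CaFe(CO3)2: molar mass 215.939 g/mol; 1×40.078 = 40.078 g → 18.56 wt%.
Difference = 51.33 − 18.56 = 32.77 percentage points.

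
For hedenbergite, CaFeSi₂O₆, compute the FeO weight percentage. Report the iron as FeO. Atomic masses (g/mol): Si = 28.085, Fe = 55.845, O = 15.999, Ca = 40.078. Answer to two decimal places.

Molar mass of CaFeSi₂O₆ = 1·40.078 + 1·55.845 + 2·28.085 + 6·15.999 = 248.087 g/mol.
Each formula unit contains 1 Fe, equivalent to 1/1 = 1.0000 mol FeO.
M(FeO) = 1×55.845 + 1×15.999 = 71.844 g/mol.
Mass of FeO per formula unit = 1.0000 × 71.844 = 71.844 g.
FeO wt% = 71.844 / 248.087 × 100 = 28.96%.

28.96 wt%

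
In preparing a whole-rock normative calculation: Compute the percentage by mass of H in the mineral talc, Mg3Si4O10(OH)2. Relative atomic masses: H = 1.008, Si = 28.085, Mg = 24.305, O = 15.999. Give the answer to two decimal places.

0.53 weight percent

M(Mg3Si4O10(OH)2) = 379.259 g/mol.
H contributes 2 × 1.008 = 2.016 g per mole.
2.016/379.259 = 0.0053 → 0.53%.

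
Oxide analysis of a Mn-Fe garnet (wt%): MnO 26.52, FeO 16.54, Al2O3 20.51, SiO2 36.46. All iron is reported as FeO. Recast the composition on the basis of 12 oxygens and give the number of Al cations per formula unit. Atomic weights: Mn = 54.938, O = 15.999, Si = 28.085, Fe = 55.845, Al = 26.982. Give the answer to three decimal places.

MnO (M=70.937): mol = 0.37385; Mn = 0.37385, O = 0.37385.
FeO (M=71.844): mol = 0.23022; Fe = 0.23022, O = 0.23022.
Al2O3 (M=101.961): mol = 0.20116; Al = 0.40232, O = 0.60348.
SiO2 (M=60.083): mol = 0.60683; Si = 0.60683, O = 1.21366.
ΣO = 2.42121; factor = 12/ΣO = 4.95620.
Al apfu = 0.40232 × 4.95620 = 1.994.

1.994 Al apfu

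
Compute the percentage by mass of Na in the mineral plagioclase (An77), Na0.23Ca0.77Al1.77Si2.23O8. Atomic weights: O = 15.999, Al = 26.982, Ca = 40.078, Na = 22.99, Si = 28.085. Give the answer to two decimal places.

1.93 wt%

M(Na0.23Ca0.77Al1.77Si2.23O8) = 274.527 g/mol.
Na contributes 0.23 × 22.99 = 5.288 g per mole.
5.288/274.527 = 0.0193 → 1.93%.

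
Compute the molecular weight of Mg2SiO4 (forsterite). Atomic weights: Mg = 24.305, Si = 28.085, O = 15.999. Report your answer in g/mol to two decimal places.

M = 2×24.305 + 1×28.085 + 4×15.999

140.69 g/mol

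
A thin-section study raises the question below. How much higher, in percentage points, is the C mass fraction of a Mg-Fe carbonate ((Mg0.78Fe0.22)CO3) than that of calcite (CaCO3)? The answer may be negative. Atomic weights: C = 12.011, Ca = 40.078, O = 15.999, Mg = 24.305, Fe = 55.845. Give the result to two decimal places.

M((Mg0.78Fe0.22)CO3) = 91.252 g/mol, so wt% C = 12.011/91.252 × 100 = 13.16%.
M(CaCO3) = 100.086 g/mol, so wt% C = 12.011/100.086 × 100 = 12.00%.
13.16 − 12.00 = 1.16 pp.

1.16 percentage points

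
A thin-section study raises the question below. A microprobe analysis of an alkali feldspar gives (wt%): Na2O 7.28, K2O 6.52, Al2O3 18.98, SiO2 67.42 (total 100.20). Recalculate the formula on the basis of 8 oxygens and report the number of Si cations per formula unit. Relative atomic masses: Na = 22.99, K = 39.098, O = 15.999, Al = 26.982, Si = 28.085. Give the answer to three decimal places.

3.003 Si apfu

Na2O: 7.28/61.979 = 0.11746 mol → 0.23492 mol Na, 0.11746 mol O.
K2O: 6.52/94.195 = 0.06922 mol → 0.13844 mol K, 0.06922 mol O.
Al2O3: 18.98/101.961 = 0.18615 mol → 0.37230 mol Al, 0.55845 mol O.
SiO2: 67.42/60.083 = 1.12211 mol → 1.12211 mol Si, 2.24422 mol O.
Total oxygen = 2.98935 mol. Normalization factor = 8/2.98935 = 2.67617.
Si per 8 O = 1.12211 × 2.67617 = 3.003.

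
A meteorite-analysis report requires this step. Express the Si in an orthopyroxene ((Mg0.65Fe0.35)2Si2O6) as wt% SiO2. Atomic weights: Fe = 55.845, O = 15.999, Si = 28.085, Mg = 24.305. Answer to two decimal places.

Molar mass of (Mg0.65Fe0.35)2Si2O6 = 1.30×24.305 + 0.70×55.845 + 2×28.085 + 6×15.999 = 222.852 g/mol.
Each formula unit contains 2 Si, equivalent to 2/1 = 2.0000 mol SiO2.
M(SiO2) = 1×28.085 + 2×15.999 = 60.083 g/mol.
Mass of SiO2 per formula unit = 2.0000 × 60.083 = 120.166 g.
SiO2 wt% = 120.166 / 222.852 × 100 = 53.92%.

53.92 wt%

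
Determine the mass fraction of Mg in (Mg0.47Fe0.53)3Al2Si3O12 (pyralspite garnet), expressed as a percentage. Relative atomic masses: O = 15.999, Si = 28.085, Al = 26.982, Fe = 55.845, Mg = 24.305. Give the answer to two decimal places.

7.56 weight percent

Formula mass = 1.41·24.305 + 1.59·55.845 + 2·26.982 + 3·28.085 + 12·15.999 = 453.271 g/mol, of which 34.270 g is Mg.
So Mg makes up 34.270/453.271 = 0.0756 of the mass, i.e. 7.56%.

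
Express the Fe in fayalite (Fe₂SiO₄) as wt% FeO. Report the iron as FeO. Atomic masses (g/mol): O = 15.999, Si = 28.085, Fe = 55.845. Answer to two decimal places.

Molar mass of Fe₂SiO₄ = 2×55.845 + 1×28.085 + 4×15.999 = 203.771 g/mol.
Each formula unit contains 2 Fe, equivalent to 2/1 = 2.0000 mol FeO.
M(FeO) = 1×55.845 + 1×15.999 = 71.844 g/mol.
Mass of FeO per formula unit = 2.0000 × 71.844 = 143.688 g.
FeO wt% = 143.688 / 203.771 × 100 = 70.51%.

70.51 wt%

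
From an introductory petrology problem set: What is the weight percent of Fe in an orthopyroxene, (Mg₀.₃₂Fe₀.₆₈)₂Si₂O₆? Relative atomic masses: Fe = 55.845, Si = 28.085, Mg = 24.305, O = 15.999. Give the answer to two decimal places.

31.17 wt%

Formula mass = 0.64*24.305 + 1.36*55.845 + 2*28.085 + 6*15.999 = 243.668 g/mol, of which 75.949 g is Fe.
So Fe makes up 75.949/243.668 = 0.3117 of the mass, i.e. 31.17%.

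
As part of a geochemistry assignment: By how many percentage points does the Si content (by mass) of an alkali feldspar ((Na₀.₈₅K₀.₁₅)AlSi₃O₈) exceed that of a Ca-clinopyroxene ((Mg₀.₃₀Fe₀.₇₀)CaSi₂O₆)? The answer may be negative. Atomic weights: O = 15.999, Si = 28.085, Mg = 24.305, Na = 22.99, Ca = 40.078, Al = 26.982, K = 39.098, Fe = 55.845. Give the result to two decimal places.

8.30 percentage points

Si in (Na₀.₈₅K₀.₁₅)AlSi₃O₈: molar mass 264.635 g/mol; 3×28.085 = 84.255 g → 31.84 wt%.
Si in (Mg₀.₃₀Fe₀.₇₀)CaSi₂O₆: molar mass 238.625 g/mol; 2×28.085 = 56.170 g → 23.54 wt%.
Difference = 31.84 − 23.54 = 8.30 percentage points.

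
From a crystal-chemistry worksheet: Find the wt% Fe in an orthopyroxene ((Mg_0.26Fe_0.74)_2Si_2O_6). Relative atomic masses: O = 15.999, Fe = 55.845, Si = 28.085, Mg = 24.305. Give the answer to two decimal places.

M((Mg_0.26Fe_0.74)_2Si_2O_6) = 247.453 g/mol.
Fe contributes 1.48 × 55.845 = 82.651 g per mole.
82.651/247.453 = 0.3340 → 33.40%.

33.40 wt%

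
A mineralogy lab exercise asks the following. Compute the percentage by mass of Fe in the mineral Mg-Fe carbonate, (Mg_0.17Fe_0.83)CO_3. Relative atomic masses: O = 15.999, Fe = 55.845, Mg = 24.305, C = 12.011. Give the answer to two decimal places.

41.95 weight percent

M((Mg_0.17Fe_0.83)CO_3) = 110.491 g/mol.
Fe contributes 0.83 × 55.845 = 46.351 g per mole.
46.351/110.491 = 0.4195 → 41.95%.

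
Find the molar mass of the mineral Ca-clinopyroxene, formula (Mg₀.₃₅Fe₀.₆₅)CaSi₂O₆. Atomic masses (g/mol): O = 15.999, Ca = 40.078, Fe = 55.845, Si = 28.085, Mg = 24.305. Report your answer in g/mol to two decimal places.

237.05 g/mol

M = 0.35·24.305 + 0.65·55.845 + 1·40.078 + 2·28.085 + 6·15.999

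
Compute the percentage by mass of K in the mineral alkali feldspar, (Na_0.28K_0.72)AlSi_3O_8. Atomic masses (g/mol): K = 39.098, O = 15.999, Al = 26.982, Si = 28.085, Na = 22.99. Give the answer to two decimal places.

10.28 mass %

Formula mass = 0.28*22.99 + 0.72*39.098 + 1*26.982 + 3*28.085 + 8*15.999 = 273.817 g/mol, of which 28.151 g is K.
So K makes up 28.151/273.817 = 0.1028 of the mass, i.e. 10.28%.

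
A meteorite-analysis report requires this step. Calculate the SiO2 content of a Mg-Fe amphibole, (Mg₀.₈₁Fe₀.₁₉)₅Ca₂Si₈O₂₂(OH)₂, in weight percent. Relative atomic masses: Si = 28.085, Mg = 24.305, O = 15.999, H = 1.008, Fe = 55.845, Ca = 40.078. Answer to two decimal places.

57.06 wt%

Molar mass of (Mg₀.₈₁Fe₀.₁₉)₅Ca₂Si₈O₂₂(OH)₂ = 4.05*24.305 + 0.95*55.845 + 2*40.078 + 8*28.085 + 24*15.999 + 2*1.008 = 842.316 g/mol.
Each formula unit contains 8 Si, equivalent to 8/1 = 8.0000 mol SiO2.
M(SiO2) = 1×28.085 + 2×15.999 = 60.083 g/mol.
Mass of SiO2 per formula unit = 8.0000 × 60.083 = 480.664 g.
SiO2 wt% = 480.664 / 842.316 × 100 = 57.06%.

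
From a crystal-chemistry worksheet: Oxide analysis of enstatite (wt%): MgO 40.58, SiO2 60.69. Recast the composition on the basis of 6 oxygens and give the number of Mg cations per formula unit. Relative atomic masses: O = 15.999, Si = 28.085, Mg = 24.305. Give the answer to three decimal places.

MgO (M=40.304): mol = 1.00685; Mg = 1.00685, O = 1.00685.
SiO2 (M=60.083): mol = 1.01010; Si = 1.01010, O = 2.02020.
ΣO = 3.02705; factor = 6/ΣO = 1.98213.
Mg apfu = 1.00685 × 1.98213 = 1.996.

1.996 Mg apfu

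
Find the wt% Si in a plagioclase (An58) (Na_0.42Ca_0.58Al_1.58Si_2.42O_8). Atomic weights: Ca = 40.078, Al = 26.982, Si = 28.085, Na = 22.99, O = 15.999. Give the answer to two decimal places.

Formula mass = 0.42*22.99 + 0.58*40.078 + 1.58*26.982 + 2.42*28.085 + 8*15.999 = 271.490 g/mol, of which 67.966 g is Si.
So Si makes up 67.966/271.490 = 0.2503 of the mass, i.e. 25.03%.

25.03 mass %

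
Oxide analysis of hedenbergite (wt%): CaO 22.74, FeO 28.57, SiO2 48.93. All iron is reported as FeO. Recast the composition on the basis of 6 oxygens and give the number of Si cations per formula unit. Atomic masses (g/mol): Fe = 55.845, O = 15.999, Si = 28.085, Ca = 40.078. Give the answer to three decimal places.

2.009 Si apfu

22.74 wt% CaO ÷ 56.077 g/mol = 0.40551 mol, giving 0.40551 Ca and 0.40551 O.
28.57 wt% FeO ÷ 71.844 g/mol = 0.39767 mol, giving 0.39767 Fe and 0.39767 O.
48.93 wt% SiO2 ÷ 60.083 g/mol = 0.81437 mol, giving 0.81437 Si and 1.62874 O.
Oxygen sums to 2.43192; scaling by 6/2.43192 = 2.46719 puts the formula on 6 O.
Si: 0.81437 × 2.46719 = 2.009 atoms per formula unit.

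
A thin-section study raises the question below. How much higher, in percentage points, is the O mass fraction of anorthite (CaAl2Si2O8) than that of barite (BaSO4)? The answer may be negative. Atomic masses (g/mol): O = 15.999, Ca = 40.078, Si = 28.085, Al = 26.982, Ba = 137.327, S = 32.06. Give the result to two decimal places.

18.59 percentage points

O in CaAl2Si2O8: molar mass 278.204 g/mol; 8×15.999 = 127.992 g → 46.01 wt%.
O in BaSO4: molar mass 233.383 g/mol; 4×15.999 = 63.996 g → 27.42 wt%.
Difference = 46.01 − 27.42 = 18.59 percentage points.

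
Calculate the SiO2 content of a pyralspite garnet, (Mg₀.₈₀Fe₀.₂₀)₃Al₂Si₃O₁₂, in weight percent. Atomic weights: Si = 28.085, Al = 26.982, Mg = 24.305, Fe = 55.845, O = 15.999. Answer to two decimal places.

M((Mg₀.₈₀Fe₀.₂₀)₃Al₂Si₃O₁₂) = 422.046 g/mol; M(SiO2) = 60.083 g/mol.
Moles SiO2 per formula unit = 3 Si ÷ 1 = 3.0000.
SiO2 fraction = (3.0000 × 60.083) / 422.046 = 180.249/422.046 = 0.4271.

42.71 wt%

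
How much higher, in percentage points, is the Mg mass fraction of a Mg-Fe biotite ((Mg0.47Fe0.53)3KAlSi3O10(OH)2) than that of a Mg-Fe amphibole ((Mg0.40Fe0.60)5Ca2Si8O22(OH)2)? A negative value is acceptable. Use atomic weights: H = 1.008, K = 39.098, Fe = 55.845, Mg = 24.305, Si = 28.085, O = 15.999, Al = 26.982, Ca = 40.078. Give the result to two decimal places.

M((Mg0.47Fe0.53)3KAlSi3O10(OH)2) = 467.403 g/mol, so wt% Mg = 34.270/467.403 × 100 = 7.33%.
M((Mg0.40Fe0.60)5Ca2Si8O22(OH)2) = 906.973 g/mol, so wt% Mg = 48.610/906.973 × 100 = 5.36%.
7.33 − 5.36 = 1.97 pp.

1.97 percentage points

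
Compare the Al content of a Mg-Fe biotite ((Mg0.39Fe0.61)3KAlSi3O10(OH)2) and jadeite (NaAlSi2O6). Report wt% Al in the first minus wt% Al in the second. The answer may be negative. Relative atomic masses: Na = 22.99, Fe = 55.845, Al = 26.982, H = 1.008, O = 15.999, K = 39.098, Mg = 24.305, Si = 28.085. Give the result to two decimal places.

Al in (Mg0.39Fe0.61)3KAlSi3O10(OH)2: molar mass 474.972 g/mol; 1×26.982 = 26.982 g → 5.68 wt%.
Al in NaAlSi2O6: molar mass 202.136 g/mol; 1×26.982 = 26.982 g → 13.35 wt%.
Difference = 5.68 − 13.35 = -7.67 percentage points.

-7.67 percentage points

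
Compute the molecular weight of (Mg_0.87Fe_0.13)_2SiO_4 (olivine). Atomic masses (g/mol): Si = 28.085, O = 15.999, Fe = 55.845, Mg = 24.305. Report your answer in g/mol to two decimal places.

Mg: 1.74 × 24.305 = 42.2907
Fe: 0.26 × 55.845 = 14.5197
Si: 1 × 28.085 = 28.0850
O: 4 × 15.999 = 63.9960
Summing the contributions gives the formula mass.

148.89 g/mol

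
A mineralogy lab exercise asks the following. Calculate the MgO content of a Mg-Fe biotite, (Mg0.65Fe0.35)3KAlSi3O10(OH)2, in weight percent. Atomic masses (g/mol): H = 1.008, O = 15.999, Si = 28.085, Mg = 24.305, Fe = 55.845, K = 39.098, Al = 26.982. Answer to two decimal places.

17.45 wt%

Molar mass of (Mg0.65Fe0.35)3KAlSi3O10(OH)2 = 1.95·24.305 + 1.05·55.845 + 1·39.098 + 1·26.982 + 3·28.085 + 12·15.999 + 2·1.008 = 450.371 g/mol.
Each formula unit contains 1.95 Mg, equivalent to 1.95/1 = 1.9500 mol MgO.
M(MgO) = 1×24.305 + 1×15.999 = 40.304 g/mol.
Mass of MgO per formula unit = 1.9500 × 40.304 = 78.593 g.
MgO wt% = 78.593 / 450.371 × 100 = 17.45%.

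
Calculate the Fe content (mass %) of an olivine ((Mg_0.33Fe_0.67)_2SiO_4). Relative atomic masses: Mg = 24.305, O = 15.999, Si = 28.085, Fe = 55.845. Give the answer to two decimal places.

Molar mass of (Mg_0.33Fe_0.67)_2SiO_4: 0.66*24.305 + 1.34*55.845 + 1*28.085 + 4*15.999 = 182.955 g/mol.
Mass of Fe per formula unit: 1.34 × 55.845 = 74.832 g.
Weight fraction Fe = 74.832 / 182.955 = 0.4090.

40.90 mass %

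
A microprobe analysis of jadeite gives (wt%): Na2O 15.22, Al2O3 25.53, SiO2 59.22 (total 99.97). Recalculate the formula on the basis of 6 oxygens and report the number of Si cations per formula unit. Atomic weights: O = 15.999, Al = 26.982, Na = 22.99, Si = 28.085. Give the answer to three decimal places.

1.993 Si apfu

15.22 wt% Na2O ÷ 61.979 g/mol = 0.24557 mol, giving 0.49114 Na and 0.24557 O.
25.53 wt% Al2O3 ÷ 101.961 g/mol = 0.25039 mol, giving 0.50078 Al and 0.75117 O.
59.22 wt% SiO2 ÷ 60.083 g/mol = 0.98564 mol, giving 0.98564 Si and 1.97128 O.
Oxygen sums to 2.96802; scaling by 6/2.96802 = 2.02155 puts the formula on 6 O.
Si: 0.98564 × 2.02155 = 1.993 atoms per formula unit.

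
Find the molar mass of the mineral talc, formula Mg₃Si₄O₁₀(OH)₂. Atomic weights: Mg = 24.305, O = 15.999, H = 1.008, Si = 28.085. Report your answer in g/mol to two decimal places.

Mg: 3 × 24.305 = 72.9150
Si: 4 × 28.085 = 112.3400
O: 12 × 15.999 = 191.9880
H: 2 × 1.008 = 2.0160
Summing the contributions gives the formula mass.

379.26 g/mol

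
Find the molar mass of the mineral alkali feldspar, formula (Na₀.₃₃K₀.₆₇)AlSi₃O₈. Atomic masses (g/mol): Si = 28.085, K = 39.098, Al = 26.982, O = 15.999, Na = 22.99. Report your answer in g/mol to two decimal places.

Na: 0.33 × 22.99 = 7.5867
K: 0.67 × 39.098 = 26.1957
Al: 1 × 26.982 = 26.9820
Si: 3 × 28.085 = 84.2550
O: 8 × 15.999 = 127.9920
Summing the contributions gives the formula mass.

273.01 g/mol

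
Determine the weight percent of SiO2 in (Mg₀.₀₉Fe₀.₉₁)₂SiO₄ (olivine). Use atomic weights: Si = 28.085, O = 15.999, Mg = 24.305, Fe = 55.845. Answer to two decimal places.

M((Mg₀.₀₉Fe₀.₉₁)₂SiO₄) = 198.094 g/mol; M(SiO2) = 60.083 g/mol.
Moles SiO2 per formula unit = 1 Si ÷ 1 = 1.0000.
SiO2 fraction = (1.0000 × 60.083) / 198.094 = 60.083/198.094 = 0.3033.

30.33 wt%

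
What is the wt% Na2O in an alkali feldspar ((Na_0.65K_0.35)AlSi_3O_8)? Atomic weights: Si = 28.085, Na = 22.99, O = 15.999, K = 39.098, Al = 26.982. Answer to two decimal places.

Formula mass = 267.857 g/mol.
0.65 Na → 0.3250 mol Na2O per formula unit; M(Na2O) = 61.979, so Na2O mass = 20.143 g.
20.143/267.857 × 100 = 7.52 wt%.

7.52 wt%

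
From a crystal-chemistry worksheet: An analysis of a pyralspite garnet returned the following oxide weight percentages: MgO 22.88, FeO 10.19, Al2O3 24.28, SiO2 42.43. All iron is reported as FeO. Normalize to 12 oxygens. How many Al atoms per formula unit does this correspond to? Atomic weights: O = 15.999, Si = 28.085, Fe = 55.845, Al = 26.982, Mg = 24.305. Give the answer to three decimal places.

2.015 Al apfu

MgO: 22.88/40.304 = 0.56769 mol → 0.56769 mol Mg, 0.56769 mol O.
FeO: 10.19/71.844 = 0.14184 mol → 0.14184 mol Fe, 0.14184 mol O.
Al2O3: 24.28/101.961 = 0.23813 mol → 0.47626 mol Al, 0.71439 mol O.
SiO2: 42.43/60.083 = 0.70619 mol → 0.70619 mol Si, 1.41238 mol O.
Total oxygen = 2.83630 mol. Normalization factor = 12/2.83630 = 4.23086.
Al per 12 O = 0.47626 × 4.23086 = 2.015.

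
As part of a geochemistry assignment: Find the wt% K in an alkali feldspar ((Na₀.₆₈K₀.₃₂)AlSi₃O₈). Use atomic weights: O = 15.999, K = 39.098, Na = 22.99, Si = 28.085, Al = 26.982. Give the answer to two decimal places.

4.68 weight percent

Molar mass of (Na₀.₆₈K₀.₃₂)AlSi₃O₈: 0.68×22.99 + 0.32×39.098 + 1×26.982 + 3×28.085 + 8×15.999 = 267.374 g/mol.
Mass of K per formula unit: 0.32 × 39.098 = 12.511 g.
Weight fraction K = 12.511 / 267.374 = 0.0468.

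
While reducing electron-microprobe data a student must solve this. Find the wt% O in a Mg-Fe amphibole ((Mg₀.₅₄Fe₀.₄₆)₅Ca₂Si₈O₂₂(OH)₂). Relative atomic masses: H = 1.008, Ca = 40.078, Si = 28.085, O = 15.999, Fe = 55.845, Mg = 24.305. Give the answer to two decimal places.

M((Mg₀.₅₄Fe₀.₄₆)₅Ca₂Si₈O₂₂(OH)₂) = 884.895 g/mol.
O contributes 24 × 15.999 = 383.976 g per mole.
383.976/884.895 = 0.4339 → 43.39%.

43.39 mass %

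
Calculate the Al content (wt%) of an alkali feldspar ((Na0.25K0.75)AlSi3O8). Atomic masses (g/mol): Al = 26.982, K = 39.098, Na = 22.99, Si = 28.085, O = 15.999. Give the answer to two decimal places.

M((Na0.25K0.75)AlSi3O8) = 274.300 g/mol.
Al contributes 1 × 26.982 = 26.982 g per mole.
26.982/274.300 = 0.0984 → 9.84%.

9.84 wt%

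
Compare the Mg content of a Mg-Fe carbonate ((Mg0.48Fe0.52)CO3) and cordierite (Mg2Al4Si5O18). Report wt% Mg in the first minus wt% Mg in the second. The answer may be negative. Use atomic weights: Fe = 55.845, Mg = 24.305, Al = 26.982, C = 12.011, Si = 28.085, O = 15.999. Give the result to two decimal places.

3.27 percentage points

M((Mg0.48Fe0.52)CO3) = 100.714 g/mol, so wt% Mg = 11.666/100.714 × 100 = 11.58%.
M(Mg2Al4Si5O18) = 584.945 g/mol, so wt% Mg = 48.610/584.945 × 100 = 8.31%.
11.58 − 8.31 = 3.27 pp.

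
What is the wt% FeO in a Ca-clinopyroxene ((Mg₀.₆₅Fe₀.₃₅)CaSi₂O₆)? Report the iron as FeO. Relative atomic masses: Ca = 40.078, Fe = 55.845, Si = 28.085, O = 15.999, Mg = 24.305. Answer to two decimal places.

11.05 wt%

M((Mg₀.₆₅Fe₀.₃₅)CaSi₂O₆) = 227.586 g/mol; M(FeO) = 71.844 g/mol.
Moles FeO per formula unit = 0.35 Fe ÷ 1 = 0.3500.
FeO fraction = (0.3500 × 71.844) / 227.586 = 25.145/227.586 = 0.1105.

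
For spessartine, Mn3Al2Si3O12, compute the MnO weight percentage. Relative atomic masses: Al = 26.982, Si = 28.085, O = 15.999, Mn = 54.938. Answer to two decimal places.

Formula mass = 495.021 g/mol.
3 Mn → 3.0000 mol MnO per formula unit; M(MnO) = 70.937, so MnO mass = 212.811 g.
212.811/495.021 × 100 = 42.99 wt%.

42.99 wt%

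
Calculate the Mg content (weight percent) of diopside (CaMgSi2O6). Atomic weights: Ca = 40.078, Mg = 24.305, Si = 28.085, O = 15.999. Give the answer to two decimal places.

Molar mass of CaMgSi2O6: 1*40.078 + 1*24.305 + 2*28.085 + 6*15.999 = 216.547 g/mol.
Mass of Mg per formula unit: 1 × 24.305 = 24.305 g.
Weight fraction Mg = 24.305 / 216.547 = 0.1122.

11.22 weight percent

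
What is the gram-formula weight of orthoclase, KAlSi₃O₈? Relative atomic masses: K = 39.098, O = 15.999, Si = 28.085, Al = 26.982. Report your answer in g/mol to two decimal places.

The formula mass is the sum 1*39.098 + 1*26.982 + 3*28.085 + 8*15.999.

278.33 g/mol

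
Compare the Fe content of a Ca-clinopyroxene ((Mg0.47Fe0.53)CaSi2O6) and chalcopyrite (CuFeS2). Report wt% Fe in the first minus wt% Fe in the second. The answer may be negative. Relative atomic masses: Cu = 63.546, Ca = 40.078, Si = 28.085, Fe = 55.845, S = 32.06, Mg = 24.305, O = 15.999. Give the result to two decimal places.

M((Mg0.47Fe0.53)CaSi2O6) = 233.263 g/mol, so wt% Fe = 29.598/233.263 × 100 = 12.69%.
M(CuFeS2) = 183.511 g/mol, so wt% Fe = 55.845/183.511 × 100 = 30.43%.
12.69 − 30.43 = -17.74 pp.

-17.74 percentage points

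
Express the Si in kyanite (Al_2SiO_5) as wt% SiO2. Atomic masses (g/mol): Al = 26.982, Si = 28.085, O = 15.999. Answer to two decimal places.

M(Al_2SiO_5) = 162.044 g/mol; M(SiO2) = 60.083 g/mol.
Moles SiO2 per formula unit = 1 Si ÷ 1 = 1.0000.
SiO2 fraction = (1.0000 × 60.083) / 162.044 = 60.083/162.044 = 0.3708.

37.08 wt%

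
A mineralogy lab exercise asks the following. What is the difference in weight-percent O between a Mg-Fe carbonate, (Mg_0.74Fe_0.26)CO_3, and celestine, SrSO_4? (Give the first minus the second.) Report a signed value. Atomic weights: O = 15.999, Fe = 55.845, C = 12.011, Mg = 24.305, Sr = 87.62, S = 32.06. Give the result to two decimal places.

First mineral: 47.997 g O in 92.513 g formula = 51.88 wt% O.
Second mineral: 63.996 g O in 183.676 g formula = 34.84 wt% O.
51.88% − 34.84% gives a difference of 17.04 percentage points.

17.04 percentage points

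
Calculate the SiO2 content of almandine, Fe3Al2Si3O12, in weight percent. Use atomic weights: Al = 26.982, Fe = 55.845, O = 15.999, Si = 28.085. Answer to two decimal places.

36.21 wt%

M(Fe3Al2Si3O12) = 497.742 g/mol; M(SiO2) = 60.083 g/mol.
Moles SiO2 per formula unit = 3 Si ÷ 1 = 3.0000.
SiO2 fraction = (3.0000 × 60.083) / 497.742 = 180.249/497.742 = 0.3621.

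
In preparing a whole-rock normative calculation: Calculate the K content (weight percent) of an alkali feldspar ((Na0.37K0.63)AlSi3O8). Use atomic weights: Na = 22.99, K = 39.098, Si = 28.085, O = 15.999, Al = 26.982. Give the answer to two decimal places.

9.04 weight percent

Formula mass = 0.37×22.99 + 0.63×39.098 + 1×26.982 + 3×28.085 + 8×15.999 = 272.367 g/mol, of which 24.632 g is K.
So K makes up 24.632/272.367 = 0.0904 of the mass, i.e. 9.04%.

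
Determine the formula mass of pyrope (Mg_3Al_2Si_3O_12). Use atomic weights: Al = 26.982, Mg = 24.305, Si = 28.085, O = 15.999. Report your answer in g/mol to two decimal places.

The formula mass is the sum 3*24.305 + 2*26.982 + 3*28.085 + 12*15.999.

403.12 g/mol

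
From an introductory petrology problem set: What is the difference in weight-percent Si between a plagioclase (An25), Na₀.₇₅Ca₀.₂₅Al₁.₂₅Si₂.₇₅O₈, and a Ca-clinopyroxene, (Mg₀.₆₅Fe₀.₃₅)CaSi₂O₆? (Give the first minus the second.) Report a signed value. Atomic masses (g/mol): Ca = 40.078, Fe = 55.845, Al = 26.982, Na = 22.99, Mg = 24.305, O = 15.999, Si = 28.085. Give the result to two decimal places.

M(Na₀.₇₅Ca₀.₂₅Al₁.₂₅Si₂.₇₅O₈) = 266.215 g/mol, so wt% Si = 77.234/266.215 × 100 = 29.01%.
M((Mg₀.₆₅Fe₀.₃₅)CaSi₂O₆) = 227.586 g/mol, so wt% Si = 56.170/227.586 × 100 = 24.68%.
29.01 − 24.68 = 4.33 pp.

4.33 percentage points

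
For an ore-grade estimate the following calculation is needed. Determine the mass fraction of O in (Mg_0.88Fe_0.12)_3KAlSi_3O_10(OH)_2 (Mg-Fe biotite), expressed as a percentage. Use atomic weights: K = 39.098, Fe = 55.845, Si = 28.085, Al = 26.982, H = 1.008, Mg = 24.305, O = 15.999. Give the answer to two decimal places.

M((Mg_0.88Fe_0.12)_3KAlSi_3O_10(OH)_2) = 428.608 g/mol.
O contributes 12 × 15.999 = 191.988 g per mole.
191.988/428.608 = 0.4479 → 44.79%.

44.79 weight percent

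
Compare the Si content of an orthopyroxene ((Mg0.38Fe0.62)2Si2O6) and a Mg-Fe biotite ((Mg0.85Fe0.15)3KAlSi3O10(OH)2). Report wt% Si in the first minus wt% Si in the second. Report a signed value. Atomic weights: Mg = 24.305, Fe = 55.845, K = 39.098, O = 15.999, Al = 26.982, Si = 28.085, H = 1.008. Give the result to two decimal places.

Si in (Mg0.38Fe0.62)2Si2O6: molar mass 239.884 g/mol; 2×28.085 = 56.170 g → 23.42 wt%.
Si in (Mg0.85Fe0.15)3KAlSi3O10(OH)2: molar mass 431.447 g/mol; 3×28.085 = 84.255 g → 19.53 wt%.
Difference = 23.42 − 19.53 = 3.89 percentage points.

3.89 percentage points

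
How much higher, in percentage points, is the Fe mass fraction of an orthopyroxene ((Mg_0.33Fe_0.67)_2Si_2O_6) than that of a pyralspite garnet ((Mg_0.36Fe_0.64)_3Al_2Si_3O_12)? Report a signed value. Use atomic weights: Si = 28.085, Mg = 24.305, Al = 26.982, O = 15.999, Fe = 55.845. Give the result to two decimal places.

7.67 percentage points

Fe in (Mg_0.33Fe_0.67)_2Si_2O_6: molar mass 243.038 g/mol; 1.34×55.845 = 74.832 g → 30.79 wt%.
Fe in (Mg_0.36Fe_0.64)_3Al_2Si_3O_12: molar mass 463.679 g/mol; 1.92×55.845 = 107.222 g → 23.12 wt%.
Difference = 30.79 − 23.12 = 7.67 percentage points.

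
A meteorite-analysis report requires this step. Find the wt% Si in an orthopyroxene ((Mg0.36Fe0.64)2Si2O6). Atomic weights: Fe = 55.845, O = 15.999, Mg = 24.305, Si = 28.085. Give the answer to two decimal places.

M((Mg0.36Fe0.64)2Si2O6) = 241.145 g/mol.
Si contributes 2 × 28.085 = 56.170 g per mole.
56.170/241.145 = 0.2329 → 23.29%.

23.29 mass %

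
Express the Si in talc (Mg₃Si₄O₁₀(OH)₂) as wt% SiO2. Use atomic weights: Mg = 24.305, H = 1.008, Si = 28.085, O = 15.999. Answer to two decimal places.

63.37 wt%

Molar mass of Mg₃Si₄O₁₀(OH)₂ = 3×24.305 + 4×28.085 + 12×15.999 + 2×1.008 = 379.259 g/mol.
Each formula unit contains 4 Si, equivalent to 4/1 = 4.0000 mol SiO2.
M(SiO2) = 1×28.085 + 2×15.999 = 60.083 g/mol.
Mass of SiO2 per formula unit = 4.0000 × 60.083 = 240.332 g.
SiO2 wt% = 240.332 / 379.259 × 100 = 63.37%.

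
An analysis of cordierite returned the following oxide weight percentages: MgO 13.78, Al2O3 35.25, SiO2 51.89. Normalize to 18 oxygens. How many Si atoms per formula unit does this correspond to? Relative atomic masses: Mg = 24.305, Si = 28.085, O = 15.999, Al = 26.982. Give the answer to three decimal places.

5.004 Si apfu

MgO: 13.78/40.304 = 0.34190 mol → 0.34190 mol Mg, 0.34190 mol O.
Al2O3: 35.25/101.961 = 0.34572 mol → 0.69144 mol Al, 1.03716 mol O.
SiO2: 51.89/60.083 = 0.86364 mol → 0.86364 mol Si, 1.72728 mol O.
Total oxygen = 3.10634 mol. Normalization factor = 18/3.10634 = 5.79460.
Si per 18 O = 0.86364 × 5.79460 = 5.004.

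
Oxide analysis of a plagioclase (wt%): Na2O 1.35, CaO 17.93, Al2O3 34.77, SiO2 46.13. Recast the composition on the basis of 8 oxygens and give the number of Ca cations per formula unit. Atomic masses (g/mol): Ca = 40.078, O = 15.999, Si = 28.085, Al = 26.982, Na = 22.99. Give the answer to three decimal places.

0.882 Ca apfu

Na2O: 1.35/61.979 = 0.02178 mol → 0.04356 mol Na, 0.02178 mol O.
CaO: 17.93/56.077 = 0.31974 mol → 0.31974 mol Ca, 0.31974 mol O.
Al2O3: 34.77/101.961 = 0.34101 mol → 0.68202 mol Al, 1.02303 mol O.
SiO2: 46.13/60.083 = 0.76777 mol → 0.76777 mol Si, 1.53554 mol O.
Total oxygen = 2.90009 mol. Normalization factor = 8/2.90009 = 2.75854.
Ca per 8 O = 0.31974 × 2.75854 = 0.882.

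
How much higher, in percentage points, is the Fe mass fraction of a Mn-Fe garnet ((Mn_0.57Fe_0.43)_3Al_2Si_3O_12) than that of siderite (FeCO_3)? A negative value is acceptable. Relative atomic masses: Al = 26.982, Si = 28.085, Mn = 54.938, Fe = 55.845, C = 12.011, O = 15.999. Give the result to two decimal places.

-33.68 percentage points

First mineral: 72.040 g Fe in 496.191 g formula = 14.52 wt% Fe.
Second mineral: 55.845 g Fe in 115.853 g formula = 48.20 wt% Fe.
14.52% − 48.20% gives a difference of -33.68 percentage points.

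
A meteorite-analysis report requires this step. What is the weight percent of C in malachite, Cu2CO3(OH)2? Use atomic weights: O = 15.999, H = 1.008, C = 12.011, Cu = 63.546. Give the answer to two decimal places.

Molar mass of Cu2CO3(OH)2: 2*63.546 + 1*12.011 + 5*15.999 + 2*1.008 = 221.114 g/mol.
Mass of C per formula unit: 1 × 12.011 = 12.011 g.
Weight fraction C = 12.011 / 221.114 = 0.0543.

5.43 wt%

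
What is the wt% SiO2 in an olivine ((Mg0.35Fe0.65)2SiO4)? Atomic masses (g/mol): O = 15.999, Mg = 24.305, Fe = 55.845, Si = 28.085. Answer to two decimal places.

33.07 wt%

Formula mass = 181.693 g/mol.
1 Si → 1.0000 mol SiO2 per formula unit; M(SiO2) = 60.083, so SiO2 mass = 60.083 g.
60.083/181.693 × 100 = 33.07 wt%.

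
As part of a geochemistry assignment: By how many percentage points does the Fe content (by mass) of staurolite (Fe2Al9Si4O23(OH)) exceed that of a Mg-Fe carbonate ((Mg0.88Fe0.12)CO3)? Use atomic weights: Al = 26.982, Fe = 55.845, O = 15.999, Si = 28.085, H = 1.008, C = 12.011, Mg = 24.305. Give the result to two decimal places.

5.50 percentage points

First mineral: 111.690 g Fe in 851.852 g formula = 13.11 wt% Fe.
Second mineral: 6.701 g Fe in 88.098 g formula = 7.61 wt% Fe.
13.11% − 7.61% gives a difference of 5.50 percentage points.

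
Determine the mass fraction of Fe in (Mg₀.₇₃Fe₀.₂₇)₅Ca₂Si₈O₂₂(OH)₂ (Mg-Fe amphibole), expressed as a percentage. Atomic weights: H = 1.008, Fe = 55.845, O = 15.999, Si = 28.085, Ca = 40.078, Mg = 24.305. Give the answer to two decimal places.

Formula mass = 3.65·24.305 + 1.35·55.845 + 2·40.078 + 8·28.085 + 24·15.999 + 2·1.008 = 854.932 g/mol, of which 75.391 g is Fe.
So Fe makes up 75.391/854.932 = 0.0882 of the mass, i.e. 8.82%.

8.82 mass %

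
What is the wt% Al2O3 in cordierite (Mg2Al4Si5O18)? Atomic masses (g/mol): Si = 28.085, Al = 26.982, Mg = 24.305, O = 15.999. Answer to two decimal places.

34.86 wt%

M(Mg2Al4Si5O18) = 584.945 g/mol; M(Al2O3) = 101.961 g/mol.
Moles Al2O3 per formula unit = 4 Al ÷ 2 = 2.0000.
Al2O3 fraction = (2.0000 × 101.961) / 584.945 = 203.922/584.945 = 0.3486.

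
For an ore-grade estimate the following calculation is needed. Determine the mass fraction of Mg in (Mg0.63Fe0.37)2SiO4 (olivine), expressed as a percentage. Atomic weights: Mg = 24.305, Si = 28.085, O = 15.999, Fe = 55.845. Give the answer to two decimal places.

M((Mg0.63Fe0.37)2SiO4) = 164.031 g/mol.
Mg contributes 1.26 × 24.305 = 30.624 g per mole.
30.624/164.031 = 0.1867 → 18.67%.

18.67 wt%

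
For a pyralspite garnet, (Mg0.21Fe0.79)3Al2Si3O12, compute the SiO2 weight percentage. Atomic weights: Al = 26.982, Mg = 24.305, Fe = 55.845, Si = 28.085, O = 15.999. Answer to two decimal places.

Formula mass = 477.872 g/mol.
3 Si → 3.0000 mol SiO2 per formula unit; M(SiO2) = 60.083, so SiO2 mass = 180.249 g.
180.249/477.872 × 100 = 37.72 wt%.

37.72 wt%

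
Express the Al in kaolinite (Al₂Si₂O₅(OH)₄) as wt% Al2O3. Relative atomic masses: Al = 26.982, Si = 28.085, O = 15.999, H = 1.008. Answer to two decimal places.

Formula mass = 258.157 g/mol.
2 Al → 1.0000 mol Al2O3 per formula unit; M(Al2O3) = 101.961, so Al2O3 mass = 101.961 g.
101.961/258.157 × 100 = 39.50 wt%.

39.50 wt%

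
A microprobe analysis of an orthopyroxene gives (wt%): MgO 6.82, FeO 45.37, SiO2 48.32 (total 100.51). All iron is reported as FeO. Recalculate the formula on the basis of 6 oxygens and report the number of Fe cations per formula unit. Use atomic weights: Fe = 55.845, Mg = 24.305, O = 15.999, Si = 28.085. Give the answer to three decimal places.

6.82 wt% MgO ÷ 40.304 g/mol = 0.16921 mol, giving 0.16921 Mg and 0.16921 O.
45.37 wt% FeO ÷ 71.844 g/mol = 0.63151 mol, giving 0.63151 Fe and 0.63151 O.
48.32 wt% SiO2 ÷ 60.083 g/mol = 0.80422 mol, giving 0.80422 Si and 1.60844 O.
Oxygen sums to 2.40916; scaling by 6/2.40916 = 2.49049 puts the formula on 6 O.
Fe: 0.63151 × 2.49049 = 1.573 atoms per formula unit.

1.573 Fe apfu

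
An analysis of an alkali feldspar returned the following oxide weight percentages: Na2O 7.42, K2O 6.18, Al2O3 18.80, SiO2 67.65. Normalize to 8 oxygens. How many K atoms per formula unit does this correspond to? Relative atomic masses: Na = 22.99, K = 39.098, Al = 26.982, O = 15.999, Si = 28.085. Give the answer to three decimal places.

0.351 K apfu

7.42 wt% Na2O ÷ 61.979 g/mol = 0.11972 mol, giving 0.23944 Na and 0.11972 O.
6.18 wt% K2O ÷ 94.195 g/mol = 0.06561 mol, giving 0.13122 K and 0.06561 O.
18.80 wt% Al2O3 ÷ 101.961 g/mol = 0.18438 mol, giving 0.36876 Al and 0.55314 O.
67.65 wt% SiO2 ÷ 60.083 g/mol = 1.12594 mol, giving 1.12594 Si and 2.25188 O.
Oxygen sums to 2.99035; scaling by 8/2.99035 = 2.67527 puts the formula on 8 O.
K: 0.13122 × 2.67527 = 0.351 atoms per formula unit.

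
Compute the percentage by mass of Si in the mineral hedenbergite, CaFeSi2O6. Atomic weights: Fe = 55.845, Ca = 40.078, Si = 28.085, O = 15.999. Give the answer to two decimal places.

Formula mass = 1·40.078 + 1·55.845 + 2·28.085 + 6·15.999 = 248.087 g/mol, of which 56.170 g is Si.
So Si makes up 56.170/248.087 = 0.2264 of the mass, i.e. 22.64%.

22.64 weight percent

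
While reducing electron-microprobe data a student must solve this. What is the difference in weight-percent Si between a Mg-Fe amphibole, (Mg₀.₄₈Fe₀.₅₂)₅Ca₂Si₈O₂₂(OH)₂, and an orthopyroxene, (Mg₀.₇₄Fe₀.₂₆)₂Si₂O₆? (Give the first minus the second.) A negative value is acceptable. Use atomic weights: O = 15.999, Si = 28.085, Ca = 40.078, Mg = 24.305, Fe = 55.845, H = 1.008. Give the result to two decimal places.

M((Mg₀.₄₈Fe₀.₅₂)₅Ca₂Si₈O₂₂(OH)₂) = 894.357 g/mol, so wt% Si = 224.680/894.357 × 100 = 25.12%.
M((Mg₀.₇₄Fe₀.₂₆)₂Si₂O₆) = 217.175 g/mol, so wt% Si = 56.170/217.175 × 100 = 25.86%.
25.12 − 25.86 = -0.74 pp.

-0.74 percentage points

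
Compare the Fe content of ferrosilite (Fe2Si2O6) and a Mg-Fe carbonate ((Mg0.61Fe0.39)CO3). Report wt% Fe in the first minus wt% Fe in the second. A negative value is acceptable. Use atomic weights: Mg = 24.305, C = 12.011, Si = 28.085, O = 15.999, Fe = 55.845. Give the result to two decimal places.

19.79 percentage points

Fe in Fe2Si2O6: molar mass 263.854 g/mol; 2×55.845 = 111.690 g → 42.33 wt%.
Fe in (Mg0.61Fe0.39)CO3: molar mass 96.614 g/mol; 0.39×55.845 = 21.780 g → 22.54 wt%.
Difference = 42.33 − 22.54 = 19.79 percentage points.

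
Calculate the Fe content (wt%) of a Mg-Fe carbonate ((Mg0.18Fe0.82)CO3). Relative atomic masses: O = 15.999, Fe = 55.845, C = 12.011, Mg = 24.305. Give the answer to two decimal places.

41.56 wt%

M((Mg0.18Fe0.82)CO3) = 110.176 g/mol.
Fe contributes 0.82 × 55.845 = 45.793 g per mole.
45.793/110.176 = 0.4156 → 41.56%.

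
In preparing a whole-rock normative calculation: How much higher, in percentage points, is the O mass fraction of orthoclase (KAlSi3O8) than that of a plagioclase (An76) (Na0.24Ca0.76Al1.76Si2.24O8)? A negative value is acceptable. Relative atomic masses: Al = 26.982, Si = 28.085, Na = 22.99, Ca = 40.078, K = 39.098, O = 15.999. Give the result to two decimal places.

-0.66 percentage points

M(KAlSi3O8) = 278.327 g/mol, so wt% O = 127.992/278.327 × 100 = 45.99%.
M(Na0.24Ca0.76Al1.76Si2.24O8) = 274.368 g/mol, so wt% O = 127.992/274.368 × 100 = 46.65%.
45.99 − 46.65 = -0.66 pp.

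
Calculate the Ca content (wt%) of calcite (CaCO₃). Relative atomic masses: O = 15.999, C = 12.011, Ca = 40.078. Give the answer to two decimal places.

40.04 wt%

Molar mass of CaCO₃: 1·40.078 + 1·12.011 + 3·15.999 = 100.086 g/mol.
Mass of Ca per formula unit: 1 × 40.078 = 40.078 g.
Weight fraction Ca = 40.078 / 100.086 = 0.4004.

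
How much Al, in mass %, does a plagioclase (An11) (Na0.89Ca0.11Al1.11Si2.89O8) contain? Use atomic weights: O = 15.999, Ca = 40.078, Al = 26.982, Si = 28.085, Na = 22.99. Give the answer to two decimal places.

M(Na0.89Ca0.11Al1.11Si2.89O8) = 263.977 g/mol.
Al contributes 1.11 × 26.982 = 29.950 g per mole.
29.950/263.977 = 0.1135 → 11.35%.

11.35 mass %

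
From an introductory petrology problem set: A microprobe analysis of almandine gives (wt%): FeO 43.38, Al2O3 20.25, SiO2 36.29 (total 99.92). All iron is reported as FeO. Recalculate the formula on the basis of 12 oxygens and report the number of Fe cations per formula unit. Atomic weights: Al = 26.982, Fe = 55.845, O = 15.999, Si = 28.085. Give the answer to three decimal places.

FeO: 43.38/71.844 = 0.60381 mol → 0.60381 mol Fe, 0.60381 mol O.
Al2O3: 20.25/101.961 = 0.19861 mol → 0.39722 mol Al, 0.59583 mol O.
SiO2: 36.29/60.083 = 0.60400 mol → 0.60400 mol Si, 1.20800 mol O.
Total oxygen = 2.40764 mol. Normalization factor = 12/2.40764 = 4.98413.
Fe per 12 O = 0.60381 × 4.98413 = 3.009.

3.009 Fe apfu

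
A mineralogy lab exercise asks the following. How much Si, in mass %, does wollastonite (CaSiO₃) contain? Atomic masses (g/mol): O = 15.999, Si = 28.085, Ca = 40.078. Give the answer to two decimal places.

24.18 mass %

Formula mass = 1·40.078 + 1·28.085 + 3·15.999 = 116.160 g/mol, of which 28.085 g is Si.
So Si makes up 28.085/116.160 = 0.2418 of the mass, i.e. 24.18%.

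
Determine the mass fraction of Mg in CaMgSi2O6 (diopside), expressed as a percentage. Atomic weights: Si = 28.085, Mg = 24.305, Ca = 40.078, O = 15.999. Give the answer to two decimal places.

Formula mass = 1×40.078 + 1×24.305 + 2×28.085 + 6×15.999 = 216.547 g/mol, of which 24.305 g is Mg.
So Mg makes up 24.305/216.547 = 0.1122 of the mass, i.e. 11.22%.

11.22 weight percent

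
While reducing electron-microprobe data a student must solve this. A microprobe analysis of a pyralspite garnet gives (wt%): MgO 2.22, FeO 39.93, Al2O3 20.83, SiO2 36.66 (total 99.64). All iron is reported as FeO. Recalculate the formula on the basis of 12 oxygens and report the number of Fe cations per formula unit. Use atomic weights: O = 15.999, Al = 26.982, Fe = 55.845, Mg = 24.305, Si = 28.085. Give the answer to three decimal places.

MgO (M=40.304): mol = 0.05508; Mg = 0.05508, O = 0.05508.
FeO (M=71.844): mol = 0.55579; Fe = 0.55579, O = 0.55579.
Al2O3 (M=101.961): mol = 0.20429; Al = 0.40858, O = 0.61287.
SiO2 (M=60.083): mol = 0.61016; Si = 0.61016, O = 1.22032.
ΣO = 2.44406; factor = 12/ΣO = 4.90986.
Fe apfu = 0.55579 × 4.90986 = 2.729.

2.729 Fe apfu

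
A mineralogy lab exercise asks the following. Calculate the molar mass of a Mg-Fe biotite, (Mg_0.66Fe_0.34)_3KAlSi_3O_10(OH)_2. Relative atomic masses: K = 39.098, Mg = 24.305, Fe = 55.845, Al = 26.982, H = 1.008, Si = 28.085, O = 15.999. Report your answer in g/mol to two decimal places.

449.42 g/mol

M = 1.98*24.305 + 1.02*55.845 + 1*39.098 + 1*26.982 + 3*28.085 + 12*15.999 + 2*1.008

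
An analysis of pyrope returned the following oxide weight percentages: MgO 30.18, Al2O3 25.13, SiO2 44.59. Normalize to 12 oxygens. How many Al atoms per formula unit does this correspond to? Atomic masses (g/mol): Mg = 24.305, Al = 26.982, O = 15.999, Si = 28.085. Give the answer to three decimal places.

1.990 Al apfu

30.18 wt% MgO ÷ 40.304 g/mol = 0.74881 mol, giving 0.74881 Mg and 0.74881 O.
25.13 wt% Al2O3 ÷ 101.961 g/mol = 0.24647 mol, giving 0.49294 Al and 0.73941 O.
44.59 wt% SiO2 ÷ 60.083 g/mol = 0.74214 mol, giving 0.74214 Si and 1.48428 O.
Oxygen sums to 2.97250; scaling by 12/2.97250 = 4.03701 puts the formula on 12 O.
Al: 0.49294 × 4.03701 = 1.990 atoms per formula unit.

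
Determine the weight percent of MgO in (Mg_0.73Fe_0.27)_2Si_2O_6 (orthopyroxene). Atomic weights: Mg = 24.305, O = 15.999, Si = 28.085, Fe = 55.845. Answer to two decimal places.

27.02 wt%

Molar mass of (Mg_0.73Fe_0.27)_2Si_2O_6 = 1.46·24.305 + 0.54·55.845 + 2·28.085 + 6·15.999 = 217.806 g/mol.
Each formula unit contains 1.46 Mg, equivalent to 1.46/1 = 1.4600 mol MgO.
M(MgO) = 1×24.305 + 1×15.999 = 40.304 g/mol.
Mass of MgO per formula unit = 1.4600 × 40.304 = 58.844 g.
MgO wt% = 58.844 / 217.806 × 100 = 27.02%.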